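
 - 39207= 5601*( - 7 ) 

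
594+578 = 1172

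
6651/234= 28 +11/26 =28.42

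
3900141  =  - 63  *(-61907)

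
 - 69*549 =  - 37881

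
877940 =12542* 70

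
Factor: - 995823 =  - 3^2*110647^1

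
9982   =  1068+8914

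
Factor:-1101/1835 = -3/5 = - 3^1*5^(-1 ) 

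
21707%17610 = 4097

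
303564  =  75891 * 4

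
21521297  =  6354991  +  15166306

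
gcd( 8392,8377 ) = 1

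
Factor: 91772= 2^2*22943^1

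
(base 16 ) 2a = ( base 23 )1J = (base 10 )42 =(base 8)52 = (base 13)33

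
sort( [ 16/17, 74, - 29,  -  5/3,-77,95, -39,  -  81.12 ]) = [ - 81.12, - 77,-39,-29,-5/3,16/17,  74, 95]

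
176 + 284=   460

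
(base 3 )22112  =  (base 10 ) 230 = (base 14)126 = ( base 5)1410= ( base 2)11100110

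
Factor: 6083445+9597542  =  15680987 = 7^1 * 17^1*313^1*421^1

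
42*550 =23100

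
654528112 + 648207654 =1302735766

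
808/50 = 16+4/25  =  16.16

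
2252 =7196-4944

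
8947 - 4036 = 4911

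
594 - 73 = 521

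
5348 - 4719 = 629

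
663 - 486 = 177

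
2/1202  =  1/601 = 0.00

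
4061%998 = 69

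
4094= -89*(-46)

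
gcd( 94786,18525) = 1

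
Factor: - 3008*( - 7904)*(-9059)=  - 2^11 * 13^1* 19^1*47^1 *9059^1 = - 215379826688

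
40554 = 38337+2217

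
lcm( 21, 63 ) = 63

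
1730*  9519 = 16467870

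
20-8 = 12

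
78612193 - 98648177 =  - 20035984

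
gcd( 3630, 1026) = 6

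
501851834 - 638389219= - 136537385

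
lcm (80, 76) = 1520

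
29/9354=29/9354=0.00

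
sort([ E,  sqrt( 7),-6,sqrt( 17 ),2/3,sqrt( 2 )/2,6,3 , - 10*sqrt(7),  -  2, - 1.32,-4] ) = [-10*sqrt( 7 ), - 6,  -  4,  -  2,-1.32,  2/3, sqrt ( 2)/2,sqrt(7 ) , E, 3,sqrt( 17), 6] 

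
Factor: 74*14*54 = 55944 = 2^3*3^3 * 7^1 * 37^1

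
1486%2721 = 1486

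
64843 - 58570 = 6273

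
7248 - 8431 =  - 1183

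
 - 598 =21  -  619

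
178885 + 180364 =359249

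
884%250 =134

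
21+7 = 28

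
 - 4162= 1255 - 5417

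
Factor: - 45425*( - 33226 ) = 2^1*5^2 *23^1*37^1 * 79^1*449^1 = 1509291050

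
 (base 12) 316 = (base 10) 450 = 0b111000010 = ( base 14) 242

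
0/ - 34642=0/1 =-0.00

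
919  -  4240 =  - 3321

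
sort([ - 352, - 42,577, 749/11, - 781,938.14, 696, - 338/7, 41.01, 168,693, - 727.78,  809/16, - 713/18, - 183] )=[ - 781 ,  -  727.78, - 352, - 183, - 338/7, - 42, - 713/18,41.01, 809/16,749/11, 168, 577,  693, 696,938.14 ] 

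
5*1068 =5340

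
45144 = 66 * 684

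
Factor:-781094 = -2^1*109^1 *3583^1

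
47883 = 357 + 47526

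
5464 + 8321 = 13785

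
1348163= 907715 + 440448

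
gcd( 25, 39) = 1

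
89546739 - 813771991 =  - 724225252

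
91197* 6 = 547182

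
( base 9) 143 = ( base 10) 120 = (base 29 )44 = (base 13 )93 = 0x78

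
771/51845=771/51845 = 0.01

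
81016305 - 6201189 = 74815116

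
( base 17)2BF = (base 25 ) 165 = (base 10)780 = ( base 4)30030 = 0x30C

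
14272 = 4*3568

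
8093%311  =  7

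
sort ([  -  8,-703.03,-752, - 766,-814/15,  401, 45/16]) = [ - 766 ,-752, - 703.03, - 814/15, - 8,45/16,401]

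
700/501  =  1 + 199/501 = 1.40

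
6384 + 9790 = 16174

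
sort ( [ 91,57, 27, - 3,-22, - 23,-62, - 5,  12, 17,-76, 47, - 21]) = [  -  76,-62, - 23, - 22,-21, - 5,-3, 12, 17,  27, 47,  57  ,  91]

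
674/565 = 674/565 = 1.19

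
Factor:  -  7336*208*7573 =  - 2^7*7^1  *13^1*131^1 * 7573^1 = - 11555549824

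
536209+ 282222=818431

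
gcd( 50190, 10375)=5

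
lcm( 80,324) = 6480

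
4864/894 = 2432/447=5.44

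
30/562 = 15/281 = 0.05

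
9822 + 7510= 17332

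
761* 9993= 7604673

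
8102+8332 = 16434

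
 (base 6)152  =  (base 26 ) 2g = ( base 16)44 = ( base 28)2c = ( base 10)68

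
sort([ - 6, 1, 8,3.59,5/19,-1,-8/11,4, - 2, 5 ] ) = [ - 6, - 2,- 1 , - 8/11 , 5/19,1,3.59,4, 5,8]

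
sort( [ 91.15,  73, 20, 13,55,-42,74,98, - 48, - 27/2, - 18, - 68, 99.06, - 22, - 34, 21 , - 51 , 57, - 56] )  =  [ - 68, - 56, - 51, - 48, - 42, - 34, - 22, - 18, - 27/2 , 13,20, 21, 55, 57,73, 74, 91.15,98, 99.06 ] 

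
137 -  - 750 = 887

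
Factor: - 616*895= - 2^3*5^1*7^1*11^1*179^1 = - 551320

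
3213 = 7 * 459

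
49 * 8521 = 417529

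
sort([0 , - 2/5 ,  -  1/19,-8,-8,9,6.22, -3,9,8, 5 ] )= [-8,  -  8 , - 3 ,-2/5, - 1/19 , 0, 5,6.22,8 , 9,9 ] 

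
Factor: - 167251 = -7^1*23893^1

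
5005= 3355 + 1650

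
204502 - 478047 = - 273545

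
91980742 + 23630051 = 115610793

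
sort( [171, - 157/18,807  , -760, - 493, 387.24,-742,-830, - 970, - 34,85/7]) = [ - 970,-830,-760,- 742, - 493 ,-34, - 157/18,85/7, 171, 387.24,  807 ] 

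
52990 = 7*7570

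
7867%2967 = 1933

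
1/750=1/750 = 0.00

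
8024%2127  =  1643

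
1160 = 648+512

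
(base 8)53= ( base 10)43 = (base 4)223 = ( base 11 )3A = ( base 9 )47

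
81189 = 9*9021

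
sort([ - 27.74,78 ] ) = [-27.74, 78]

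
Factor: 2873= 13^2*17^1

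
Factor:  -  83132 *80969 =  - 6731114908 = - 2^2*7^2*43^1*269^1*2969^1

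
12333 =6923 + 5410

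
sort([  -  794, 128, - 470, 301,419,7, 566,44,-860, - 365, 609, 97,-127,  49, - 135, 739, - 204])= [- 860,  -  794,-470,  -  365, - 204,-135, -127, 7,44, 49  ,  97, 128,301, 419, 566, 609, 739]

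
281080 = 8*35135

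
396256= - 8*( - 49532) 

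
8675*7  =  60725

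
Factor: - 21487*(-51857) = 1114251359 =13^1*3989^1*21487^1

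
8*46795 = 374360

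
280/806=140/403  =  0.35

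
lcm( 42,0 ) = 0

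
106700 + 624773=731473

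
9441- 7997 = 1444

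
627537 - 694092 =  - 66555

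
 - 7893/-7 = 1127 + 4/7 = 1127.57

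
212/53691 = 212/53691 = 0.00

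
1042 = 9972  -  8930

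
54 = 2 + 52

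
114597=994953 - 880356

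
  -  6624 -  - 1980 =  - 4644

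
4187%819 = 92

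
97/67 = 1 + 30/67= 1.45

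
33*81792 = 2699136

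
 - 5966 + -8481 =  - 14447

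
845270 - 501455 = 343815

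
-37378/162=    - 18689/81 = - 230.73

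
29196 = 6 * 4866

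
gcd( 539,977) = 1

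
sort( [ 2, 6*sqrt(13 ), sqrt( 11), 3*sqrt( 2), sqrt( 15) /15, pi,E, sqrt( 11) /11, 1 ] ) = [ sqrt(15)/15,  sqrt(11 )/11,1,2,E,pi,sqrt(11), 3*sqrt (2), 6*sqrt(13 ) ] 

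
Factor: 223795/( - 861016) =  - 17215/66232 = - 2^(  -  3 )*5^1*11^1  *  17^( - 1 ) * 313^1*487^(  -  1) 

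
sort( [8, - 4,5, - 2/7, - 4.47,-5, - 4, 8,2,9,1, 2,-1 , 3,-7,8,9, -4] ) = [ - 7, - 5,-4.47, -4, - 4, - 4,-1,-2/7, 1,2, 2,  3,5,8,8,8,9 , 9] 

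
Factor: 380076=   2^2*3^1*19^1*1667^1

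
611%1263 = 611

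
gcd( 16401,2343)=2343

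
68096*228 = 15525888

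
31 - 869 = -838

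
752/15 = 752/15= 50.13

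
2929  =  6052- 3123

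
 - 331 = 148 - 479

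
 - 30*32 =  - 960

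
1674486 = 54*31009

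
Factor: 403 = 13^1* 31^1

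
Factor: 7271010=2^1*3^2*5^1*80789^1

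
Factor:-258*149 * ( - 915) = 2^1 *3^2*5^1*43^1 * 61^1*  149^1 = 35174430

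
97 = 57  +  40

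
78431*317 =24862627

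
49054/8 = 6131 + 3/4 = 6131.75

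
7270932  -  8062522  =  -791590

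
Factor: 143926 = 2^1 * 71963^1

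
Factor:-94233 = - 3^1*101^1*311^1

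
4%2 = 0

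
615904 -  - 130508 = 746412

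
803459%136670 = 120109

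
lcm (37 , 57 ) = 2109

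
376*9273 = 3486648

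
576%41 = 2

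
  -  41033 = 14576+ - 55609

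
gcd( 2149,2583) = 7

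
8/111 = 8/111 = 0.07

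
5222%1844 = 1534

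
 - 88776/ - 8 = 11097/1 = 11097.00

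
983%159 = 29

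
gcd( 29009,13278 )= 1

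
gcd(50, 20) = 10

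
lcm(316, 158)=316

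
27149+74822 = 101971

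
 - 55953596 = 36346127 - 92299723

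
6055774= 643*9418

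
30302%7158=1670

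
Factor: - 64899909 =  - 3^2*547^1 * 13183^1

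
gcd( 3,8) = 1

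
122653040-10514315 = 112138725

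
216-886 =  - 670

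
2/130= 1/65=0.02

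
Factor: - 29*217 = -7^1*29^1*31^1= - 6293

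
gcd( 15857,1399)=1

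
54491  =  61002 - 6511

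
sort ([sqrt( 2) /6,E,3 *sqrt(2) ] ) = [sqrt ( 2 ) /6, E,3 *sqrt ( 2)]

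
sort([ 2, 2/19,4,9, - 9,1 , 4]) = [-9, 2/19,1,2 , 4,4, 9]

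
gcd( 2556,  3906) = 18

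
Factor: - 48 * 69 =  - 3312 = - 2^4 * 3^2*23^1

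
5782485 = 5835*991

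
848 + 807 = 1655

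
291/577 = 291/577 = 0.50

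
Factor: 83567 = 11^1*71^1*107^1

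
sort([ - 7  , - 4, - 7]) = [ - 7, - 7, - 4 ] 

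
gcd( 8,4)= 4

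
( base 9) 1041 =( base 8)1376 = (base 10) 766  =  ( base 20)1I6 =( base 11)637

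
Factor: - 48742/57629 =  - 2^1*11^( - 1)*13^ ( - 2)*31^( - 1)*24371^1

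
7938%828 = 486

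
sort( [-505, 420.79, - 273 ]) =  [ - 505,-273, 420.79]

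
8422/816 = 4211/408 = 10.32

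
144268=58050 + 86218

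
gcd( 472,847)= 1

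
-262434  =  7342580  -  7605014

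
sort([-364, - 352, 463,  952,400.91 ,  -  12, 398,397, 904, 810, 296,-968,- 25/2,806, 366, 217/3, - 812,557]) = [ - 968, - 812, -364, - 352,-25/2,-12,217/3,296, 366, 397,398, 400.91,463 , 557,806, 810,904,952] 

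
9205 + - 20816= - 11611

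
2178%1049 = 80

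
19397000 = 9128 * 2125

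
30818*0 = 0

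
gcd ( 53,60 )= 1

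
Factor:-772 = -2^2 * 193^1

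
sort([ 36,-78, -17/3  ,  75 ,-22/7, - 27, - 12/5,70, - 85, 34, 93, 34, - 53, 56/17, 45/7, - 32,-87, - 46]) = [ - 87, -85, - 78, - 53,-46, - 32,-27,  -  17/3,  -  22/7, - 12/5, 56/17, 45/7, 34, 34, 36,70, 75,93]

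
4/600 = 1/150 = 0.01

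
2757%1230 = 297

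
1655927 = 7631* 217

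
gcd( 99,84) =3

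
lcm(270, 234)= 3510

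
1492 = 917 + 575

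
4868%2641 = 2227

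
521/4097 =521/4097 = 0.13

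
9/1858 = 9/1858= 0.00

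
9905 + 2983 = 12888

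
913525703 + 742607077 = 1656132780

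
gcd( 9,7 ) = 1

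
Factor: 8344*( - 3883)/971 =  -32399752/971 = - 2^3*7^1*11^1*149^1*353^1*971^( - 1)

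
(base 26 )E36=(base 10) 9548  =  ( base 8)22514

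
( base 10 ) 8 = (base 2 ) 1000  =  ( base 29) 8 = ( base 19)8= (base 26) 8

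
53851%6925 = 5376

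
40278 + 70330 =110608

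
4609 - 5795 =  - 1186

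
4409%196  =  97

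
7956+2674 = 10630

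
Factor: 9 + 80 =89 = 89^1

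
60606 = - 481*(-126)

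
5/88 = 5/88 =0.06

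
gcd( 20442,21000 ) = 6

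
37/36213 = 37/36213= 0.00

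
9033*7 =63231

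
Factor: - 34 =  - 2^1*17^1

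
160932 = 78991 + 81941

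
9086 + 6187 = 15273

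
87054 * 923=80350842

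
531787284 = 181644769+350142515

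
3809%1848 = 113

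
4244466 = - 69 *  (  -  61514)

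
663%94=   5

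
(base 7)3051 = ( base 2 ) 10000101001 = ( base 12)749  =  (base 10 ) 1065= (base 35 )uf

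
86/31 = 86/31 = 2.77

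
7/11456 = 7/11456 =0.00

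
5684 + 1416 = 7100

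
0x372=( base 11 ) 732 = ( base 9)1180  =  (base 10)882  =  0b1101110010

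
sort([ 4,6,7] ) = [4 , 6,  7]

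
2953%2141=812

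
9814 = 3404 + 6410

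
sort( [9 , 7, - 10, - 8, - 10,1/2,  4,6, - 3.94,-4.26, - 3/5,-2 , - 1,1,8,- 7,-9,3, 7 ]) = [ - 10,-10 ,  -  9,  -  8,-7,-4.26, - 3.94,-2,-1 , - 3/5, 1/2, 1,3, 4, 6, 7, 7,8 , 9] 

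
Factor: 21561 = 3^1*7187^1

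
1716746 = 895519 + 821227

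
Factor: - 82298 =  - 2^1*41149^1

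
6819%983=921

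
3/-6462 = - 1/2154 = -0.00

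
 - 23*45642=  -1049766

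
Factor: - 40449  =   - 3^1*97^1 * 139^1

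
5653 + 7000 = 12653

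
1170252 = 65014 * 18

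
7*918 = 6426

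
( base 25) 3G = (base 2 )1011011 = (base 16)5B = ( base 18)51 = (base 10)91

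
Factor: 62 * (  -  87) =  - 5394 = -2^1*3^1*29^1 * 31^1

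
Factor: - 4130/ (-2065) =2^1 = 2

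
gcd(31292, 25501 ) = 1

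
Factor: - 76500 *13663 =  - 1045219500  =  - 2^2*3^2*5^3*13^1 * 17^1*1051^1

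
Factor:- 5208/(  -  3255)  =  2^3*5^( - 1) = 8/5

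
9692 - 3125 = 6567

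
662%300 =62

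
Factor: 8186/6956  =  2^ ( - 1) * 37^( - 1)*47^(-1)*4093^1 = 4093/3478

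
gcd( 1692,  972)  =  36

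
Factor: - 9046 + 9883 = 837= 3^3 * 31^1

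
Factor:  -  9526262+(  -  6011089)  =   - 3^1*23^1*83^1  *  2713^1 = - 15537351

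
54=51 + 3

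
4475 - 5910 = -1435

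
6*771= 4626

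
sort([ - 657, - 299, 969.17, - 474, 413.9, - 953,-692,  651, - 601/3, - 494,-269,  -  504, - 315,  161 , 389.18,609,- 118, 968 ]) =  [ - 953, - 692,-657,-504,-494, - 474, - 315, - 299, - 269, - 601/3, -118, 161 , 389.18,413.9, 609, 651,968, 969.17 ]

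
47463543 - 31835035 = 15628508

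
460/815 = 92/163 =0.56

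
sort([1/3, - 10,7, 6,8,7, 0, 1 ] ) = [ - 10,  0,  1/3, 1,6, 7,7,8 ]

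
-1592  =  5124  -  6716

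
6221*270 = 1679670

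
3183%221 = 89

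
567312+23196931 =23764243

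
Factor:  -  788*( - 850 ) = 669800 = 2^3*5^2*17^1* 197^1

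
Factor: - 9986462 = - 2^1 * 23^2 * 9439^1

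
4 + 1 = 5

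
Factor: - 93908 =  - 2^2*17^1*1381^1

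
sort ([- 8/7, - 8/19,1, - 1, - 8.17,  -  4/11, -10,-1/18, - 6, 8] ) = [- 10 , - 8.17,- 6, - 8/7, - 1, - 8/19,-4/11,  -  1/18,1, 8] 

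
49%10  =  9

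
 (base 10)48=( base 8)60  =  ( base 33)1f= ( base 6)120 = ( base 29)1J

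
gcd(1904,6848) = 16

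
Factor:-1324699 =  - 19^1*113^1* 617^1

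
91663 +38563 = 130226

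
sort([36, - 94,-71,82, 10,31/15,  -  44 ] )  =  [-94, - 71, - 44, 31/15,  10,36,82] 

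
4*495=1980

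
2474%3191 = 2474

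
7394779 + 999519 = 8394298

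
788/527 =788/527 = 1.50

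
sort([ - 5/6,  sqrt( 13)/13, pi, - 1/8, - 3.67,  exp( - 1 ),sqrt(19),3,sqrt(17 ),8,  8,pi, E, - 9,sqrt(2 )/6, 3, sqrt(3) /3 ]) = [ - 9, - 3.67, - 5/6, - 1/8,  sqrt (2) /6 , sqrt(13 ) /13 , exp( - 1 ),sqrt( 3 ) /3,E, 3,3,pi,pi, sqrt( 17),sqrt( 19 ),8, 8 ]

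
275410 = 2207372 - 1931962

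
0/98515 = 0 = 0.00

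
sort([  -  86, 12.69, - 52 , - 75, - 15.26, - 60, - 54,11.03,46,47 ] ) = [ - 86, - 75,- 60, - 54,-52, - 15.26,11.03, 12.69,46,47] 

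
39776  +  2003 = 41779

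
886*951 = 842586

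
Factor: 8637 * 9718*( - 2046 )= - 171729712836 = -2^2 *3^2*11^1*31^1*43^1*113^1*2879^1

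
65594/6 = 10932  +  1/3 = 10932.33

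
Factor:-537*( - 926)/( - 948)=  - 82877/158 = - 2^( - 1)*79^( - 1)*179^1*463^1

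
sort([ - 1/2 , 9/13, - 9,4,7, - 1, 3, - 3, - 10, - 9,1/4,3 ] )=[- 10,  -  9, - 9, -3, - 1, - 1/2,1/4, 9/13,3,  3,4,7] 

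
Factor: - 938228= - 2^2 *163^1 * 1439^1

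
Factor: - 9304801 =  - 11^1*293^1 * 2887^1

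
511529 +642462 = 1153991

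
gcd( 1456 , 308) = 28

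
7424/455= 16+144/455 = 16.32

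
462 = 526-64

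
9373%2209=537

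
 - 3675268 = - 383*9596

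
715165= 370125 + 345040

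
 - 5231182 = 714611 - 5945793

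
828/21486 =138/3581 = 0.04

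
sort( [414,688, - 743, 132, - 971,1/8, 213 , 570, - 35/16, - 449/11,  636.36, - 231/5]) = [-971, - 743 , - 231/5, - 449/11, - 35/16, 1/8 , 132, 213, 414,570, 636.36 , 688] 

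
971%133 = 40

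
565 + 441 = 1006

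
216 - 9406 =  - 9190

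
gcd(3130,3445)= 5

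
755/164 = 755/164 = 4.60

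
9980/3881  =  2 + 2218/3881 = 2.57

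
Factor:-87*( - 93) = 8091 = 3^2*29^1*31^1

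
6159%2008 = 135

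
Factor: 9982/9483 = 2^1*3^( - 1 )*7^1*23^1*29^(-1 ) * 31^1*109^( - 1)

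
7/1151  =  7/1151 = 0.01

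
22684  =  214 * 106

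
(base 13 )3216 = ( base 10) 6948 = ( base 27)9E9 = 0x1b24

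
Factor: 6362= 2^1*3181^1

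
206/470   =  103/235 = 0.44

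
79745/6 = 79745/6 = 13290.83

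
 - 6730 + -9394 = - 16124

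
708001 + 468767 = 1176768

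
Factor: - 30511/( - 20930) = 2347/1610 = 2^( - 1)*5^( - 1)*7^( - 1)*23^(  -  1) *2347^1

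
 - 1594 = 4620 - 6214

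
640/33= 19+ 13/33 = 19.39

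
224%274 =224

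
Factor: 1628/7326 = 2^1*3^(- 2 )=2/9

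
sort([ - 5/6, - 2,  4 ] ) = [ - 2 ,- 5/6,4 ] 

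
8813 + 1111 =9924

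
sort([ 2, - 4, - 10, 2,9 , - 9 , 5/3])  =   [  -  10,- 9, - 4, 5/3,2,2,9]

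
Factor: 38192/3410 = 56/5= 2^3*5^( - 1) * 7^1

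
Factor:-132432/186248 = -534/751 = -2^1*3^1*89^1*751^(-1)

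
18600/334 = 9300/167 = 55.69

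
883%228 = 199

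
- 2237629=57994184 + - 60231813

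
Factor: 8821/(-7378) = - 2^( - 1)*7^(-1 )*17^ (-1)*31^( - 1) * 8821^1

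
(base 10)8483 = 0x2123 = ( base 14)313D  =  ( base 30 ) 9cn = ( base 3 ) 102122012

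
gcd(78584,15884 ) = 836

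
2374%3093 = 2374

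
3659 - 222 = 3437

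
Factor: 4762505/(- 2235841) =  - 5^1*11^1* 131^1*661^1*2235841^( - 1)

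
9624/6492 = 802/541 = 1.48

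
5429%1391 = 1256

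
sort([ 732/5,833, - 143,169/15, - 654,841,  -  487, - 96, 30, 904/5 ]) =[ - 654, - 487,-143 , - 96, 169/15, 30,732/5, 904/5,833,841 ]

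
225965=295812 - 69847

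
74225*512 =38003200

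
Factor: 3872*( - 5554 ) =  - 2^6 * 11^2*2777^1 = -  21505088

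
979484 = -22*(-44522) 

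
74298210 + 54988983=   129287193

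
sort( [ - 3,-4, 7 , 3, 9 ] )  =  [-4, - 3,3,7 , 9]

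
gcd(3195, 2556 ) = 639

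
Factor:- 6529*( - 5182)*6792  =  2^4*3^1*283^1*2591^1*6529^1 = 229795624176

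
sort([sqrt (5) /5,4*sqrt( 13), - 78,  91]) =[ - 78,sqrt(5 ) /5, 4*  sqrt( 13),91 ] 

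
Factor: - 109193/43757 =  - 7^(  -  1)*47^( - 1 )*821^1 = - 821/329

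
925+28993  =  29918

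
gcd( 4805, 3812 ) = 1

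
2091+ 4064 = 6155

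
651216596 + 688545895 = 1339762491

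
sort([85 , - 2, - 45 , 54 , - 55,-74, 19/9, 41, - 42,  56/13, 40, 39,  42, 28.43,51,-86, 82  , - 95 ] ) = [  -  95, - 86 , - 74, - 55, - 45 ,-42, - 2,  19/9,56/13, 28.43 , 39, 40, 41, 42, 51,54,82 , 85]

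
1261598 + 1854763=3116361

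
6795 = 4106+2689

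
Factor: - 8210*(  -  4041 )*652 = 21631149720 = 2^3 * 3^2*5^1*163^1*449^1*821^1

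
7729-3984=3745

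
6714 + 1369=8083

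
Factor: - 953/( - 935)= 5^( - 1)*11^( - 1)*17^ ( - 1 )*953^1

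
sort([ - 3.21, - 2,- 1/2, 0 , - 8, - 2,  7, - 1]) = [  -  8 , - 3.21, - 2 , - 2,  -  1 , - 1/2, 0, 7 ]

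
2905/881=3 + 262/881 =3.30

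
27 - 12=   15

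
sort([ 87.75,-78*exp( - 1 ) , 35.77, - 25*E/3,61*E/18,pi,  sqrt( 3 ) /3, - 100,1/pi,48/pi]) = [ - 100,-78*exp( - 1 ),-25 *E/3, 1/pi,sqrt( 3)/3,pi,61*E/18,48/pi,35.77, 87.75] 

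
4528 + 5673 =10201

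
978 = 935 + 43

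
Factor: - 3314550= -2^1*3^1 *5^2*19^1*1163^1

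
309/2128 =309/2128=0.15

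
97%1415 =97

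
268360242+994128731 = 1262488973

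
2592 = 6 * 432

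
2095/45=46 + 5/9 = 46.56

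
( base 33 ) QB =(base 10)869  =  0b1101100101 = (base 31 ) s1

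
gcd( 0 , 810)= 810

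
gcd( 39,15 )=3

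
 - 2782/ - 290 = 9 + 86/145 = 9.59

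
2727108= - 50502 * ( - 54)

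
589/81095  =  589/81095 = 0.01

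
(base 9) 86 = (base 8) 116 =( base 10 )78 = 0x4e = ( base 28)2m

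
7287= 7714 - 427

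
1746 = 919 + 827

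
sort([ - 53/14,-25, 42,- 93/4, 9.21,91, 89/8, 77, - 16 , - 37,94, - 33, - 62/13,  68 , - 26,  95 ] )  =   [ - 37, - 33, - 26, - 25, - 93/4, - 16, - 62/13, - 53/14, 9.21,89/8,42,  68 , 77,91, 94,95]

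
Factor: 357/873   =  3^( - 1)*7^1*17^1*97^ (  -  1) = 119/291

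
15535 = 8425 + 7110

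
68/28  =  2 +3/7 = 2.43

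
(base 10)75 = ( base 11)69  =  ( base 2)1001011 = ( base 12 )63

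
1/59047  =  1/59047 = 0.00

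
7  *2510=17570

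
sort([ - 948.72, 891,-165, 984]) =[-948.72,  -  165, 891, 984 ]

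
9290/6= 1548 + 1/3 = 1548.33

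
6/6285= 2/2095= 0.00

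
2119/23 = 2119/23= 92.13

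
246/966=41/161 = 0.25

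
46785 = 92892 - 46107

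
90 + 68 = 158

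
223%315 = 223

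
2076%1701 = 375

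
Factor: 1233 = 3^2*137^1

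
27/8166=9/2722 = 0.00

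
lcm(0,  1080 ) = 0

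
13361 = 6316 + 7045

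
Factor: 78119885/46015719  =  3^( - 1)*5^1*17^ ( - 1)*43^( -1)*131^1*20983^( - 1) * 119267^1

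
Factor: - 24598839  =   - 3^1*8199613^1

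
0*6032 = 0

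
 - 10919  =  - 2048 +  - 8871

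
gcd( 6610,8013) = 1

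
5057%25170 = 5057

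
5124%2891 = 2233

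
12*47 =564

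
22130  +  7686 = 29816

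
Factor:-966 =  - 2^1*3^1*7^1*23^1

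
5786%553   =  256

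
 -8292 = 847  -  9139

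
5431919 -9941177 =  - 4509258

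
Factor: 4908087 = 3^3*17^3*37^1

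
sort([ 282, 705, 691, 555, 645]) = [ 282, 555,645 , 691,705]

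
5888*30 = 176640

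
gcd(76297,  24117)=1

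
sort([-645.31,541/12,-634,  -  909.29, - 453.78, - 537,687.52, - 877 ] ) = [ - 909.29,-877, - 645.31, - 634 ,- 537,-453.78,541/12,687.52]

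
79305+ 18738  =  98043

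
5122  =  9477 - 4355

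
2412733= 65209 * 37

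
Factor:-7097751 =  -  3^2 * 191^1*4129^1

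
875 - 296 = 579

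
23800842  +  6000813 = 29801655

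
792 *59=46728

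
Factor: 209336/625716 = 2^1*3^( - 2)*7^(-1)*13^ ( - 1 ) * 137^1 = 274/819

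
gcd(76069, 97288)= 1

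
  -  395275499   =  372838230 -768113729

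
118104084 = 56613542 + 61490542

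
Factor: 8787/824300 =2^( - 2)*3^1*5^( - 2 )* 29^1*101^1*8243^( - 1)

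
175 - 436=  - 261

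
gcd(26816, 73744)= 6704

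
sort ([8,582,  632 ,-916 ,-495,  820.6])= [  -  916, - 495,8,  582 , 632,820.6] 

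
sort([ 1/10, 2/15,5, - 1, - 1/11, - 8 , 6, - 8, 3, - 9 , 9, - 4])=[ - 9, - 8, - 8, - 4,-1,  -  1/11,1/10, 2/15,  3,  5 , 6, 9]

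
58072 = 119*488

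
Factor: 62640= 2^4*3^3*5^1*29^1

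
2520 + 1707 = 4227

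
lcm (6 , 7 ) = 42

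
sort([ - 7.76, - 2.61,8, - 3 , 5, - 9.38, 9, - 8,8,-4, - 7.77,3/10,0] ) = [ - 9.38 ,  -  8, - 7.77, - 7.76, - 4, - 3, - 2.61,0,3/10, 5,8 , 8,9] 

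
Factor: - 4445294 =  - 2^1*7^1*29^1*10949^1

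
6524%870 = 434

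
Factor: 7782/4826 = 3891/2413 = 3^1*19^( - 1)*127^( - 1)*1297^1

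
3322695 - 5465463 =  - 2142768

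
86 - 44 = 42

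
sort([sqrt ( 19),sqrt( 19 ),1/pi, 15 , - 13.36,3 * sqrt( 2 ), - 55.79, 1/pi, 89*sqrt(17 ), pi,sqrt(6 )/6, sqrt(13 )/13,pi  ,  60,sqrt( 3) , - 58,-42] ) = [ - 58,  -  55.79 ,-42 , - 13.36 , sqrt( 13 ) /13,1/pi, 1/pi, sqrt( 6) /6, sqrt(3),pi, pi , 3*  sqrt(2),sqrt( 19 ),  sqrt(19),15, 60, 89 * sqrt(17)]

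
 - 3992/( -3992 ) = 1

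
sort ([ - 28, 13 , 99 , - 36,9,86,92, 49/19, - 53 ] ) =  [  -  53 , - 36, - 28,49/19,9, 13,86,92,99]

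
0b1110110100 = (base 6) 4220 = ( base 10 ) 948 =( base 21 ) 233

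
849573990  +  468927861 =1318501851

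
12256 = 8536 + 3720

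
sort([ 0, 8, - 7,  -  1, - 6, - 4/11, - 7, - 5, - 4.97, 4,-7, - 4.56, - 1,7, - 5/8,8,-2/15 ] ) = [ - 7, - 7, - 7,-6, - 5, - 4.97, - 4.56,- 1, - 1,-5/8,  -  4/11, - 2/15, 0, 4, 7, 8,  8]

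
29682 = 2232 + 27450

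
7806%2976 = 1854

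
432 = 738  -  306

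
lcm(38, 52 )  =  988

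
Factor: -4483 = - 4483^1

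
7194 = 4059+3135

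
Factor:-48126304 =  - 2^5  *23^2 * 2843^1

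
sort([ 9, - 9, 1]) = [ - 9,  1, 9]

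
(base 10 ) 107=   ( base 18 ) 5h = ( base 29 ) 3K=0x6B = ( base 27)3q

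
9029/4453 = 2 + 123/4453 = 2.03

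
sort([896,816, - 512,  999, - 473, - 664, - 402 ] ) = [ - 664, - 512, - 473, - 402, 816, 896,999]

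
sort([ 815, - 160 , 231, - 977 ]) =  [ - 977, - 160,231, 815]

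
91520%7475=1820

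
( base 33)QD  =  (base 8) 1547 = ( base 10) 871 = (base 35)ov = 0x367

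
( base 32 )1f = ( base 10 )47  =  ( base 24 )1n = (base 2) 101111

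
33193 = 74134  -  40941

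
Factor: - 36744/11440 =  - 4593/1430=- 2^( - 1)*3^1*5^(-1)*11^( - 1 )*13^( - 1 ) *1531^1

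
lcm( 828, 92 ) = 828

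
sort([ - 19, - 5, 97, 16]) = [ - 19, - 5, 16, 97]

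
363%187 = 176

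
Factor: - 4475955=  - 3^1 * 5^1* 11^1*27127^1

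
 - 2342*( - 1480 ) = 3466160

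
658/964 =329/482 =0.68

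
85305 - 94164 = -8859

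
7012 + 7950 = 14962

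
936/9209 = 936/9209=0.10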